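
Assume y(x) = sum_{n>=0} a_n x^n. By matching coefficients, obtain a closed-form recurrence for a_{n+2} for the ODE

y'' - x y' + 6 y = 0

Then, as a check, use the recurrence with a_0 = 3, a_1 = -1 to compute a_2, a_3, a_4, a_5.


Substitute y = sum_n a_n x^n.
y''(x) has coefficient (n+2)(n+1) a_{n+2} at x^n;
-x y'(x) has coefficient -n a_n at x^n (shift);
6 y(x) has coefficient 6 a_n at x^n.
Matching x^n: (n+2)(n+1) a_{n+2} + (-n + 6) a_n = 0.
Thus a_{n+2} = (n - 6) / ((n+1)(n+2)) * a_n.

Check with a_0 = 3, a_1 = -1 (apply the recurrence for n = 0, 1, 2, 3): a_0 = 3, a_1 = -1, a_2 = -9, a_3 = 5/6, a_4 = 3, a_5 = -1/8.

a_(n+2) = (n - 6) / ((n+1)(n+2)) * a_n; check: a_0 = 3, a_1 = -1, a_2 = -9, a_3 = 5/6, a_4 = 3, a_5 = -1/8


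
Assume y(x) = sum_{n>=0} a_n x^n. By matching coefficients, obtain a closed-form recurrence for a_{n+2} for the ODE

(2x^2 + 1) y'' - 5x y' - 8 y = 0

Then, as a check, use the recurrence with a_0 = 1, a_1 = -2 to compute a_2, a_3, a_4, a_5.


Substitute y = sum_n a_n x^n.
(1 + 2 x^2) y'' contributes (n+2)(n+1) a_{n+2} + 2 n(n-1) a_n at x^n.
-5 x y'(x) contributes -5 n a_n at x^n.
-8 y(x) contributes -8 a_n at x^n.
Matching x^n: (n+2)(n+1) a_{n+2} + (2 n(n-1) - 5 n - 8) a_n = 0.
Thus a_{n+2} = (-2 n(n-1) + 5 n + 8) / ((n+1)(n+2)) * a_n.

Check with a_0 = 1, a_1 = -2 (apply the recurrence for n = 0, 1, 2, 3): a_0 = 1, a_1 = -2, a_2 = 4, a_3 = -13/3, a_4 = 14/3, a_5 = -143/60.

a_(n+2) = (-2 n(n-1) + 5 n + 8) / ((n+1)(n+2)) * a_n; check: a_0 = 1, a_1 = -2, a_2 = 4, a_3 = -13/3, a_4 = 14/3, a_5 = -143/60


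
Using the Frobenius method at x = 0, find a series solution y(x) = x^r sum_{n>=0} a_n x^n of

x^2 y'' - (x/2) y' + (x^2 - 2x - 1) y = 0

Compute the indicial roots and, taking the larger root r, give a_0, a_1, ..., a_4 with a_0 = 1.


Write in Frobenius form y'' + (p(x)/x) y' + (q(x)/x^2) y = 0:
  p(x) = -1/2,  q(x) = x^2 - 2x - 1.
Indicial equation: r(r-1) + (-1/2) r + (-1) = 0 -> roots r_1 = 2, r_2 = -1/2.
Take r = r_1 = 2. Let y(x) = x^r sum_{n>=0} a_n x^n with a_0 = 1.
Substitute y = x^r sum a_n x^n and match x^{r+n}. The recurrence is
  D(n) a_n - 2 a_{n-1} + 1 a_{n-2} = 0,  where D(n) = (r+n)(r+n-1) + (-1/2)(r+n) + (-1).
  a_n = [2 a_{n-1} - 1 a_{n-2}] / D(n).
Since the indicial polynomial factors as (r - r_1)(r - r_2), D(n) = (r_1 + n - r_1)(r_1 + n - r_2) = n(n + 5/2).
Evaluating step by step (a_0 = 1):
  n = 1: D(1) = 1(1 + 5/2) = 7/2; numerator = 2(1) = 2; a_1 = (2)/(7/2) = 4/7
  n = 2: D(2) = 2(2 + 5/2) = 9; numerator = 2(4/7) - 1(1) = 1/7; a_2 = (1/7)/(9) = 1/63
  n = 3: D(3) = 3(3 + 5/2) = 33/2; numerator = 2(1/63) - 1(4/7) = -34/63; a_3 = (-34/63)/(33/2) = -68/2079
  n = 4: D(4) = 4(4 + 5/2) = 26; numerator = 2(-68/2079) - 1(1/63) = -169/2079; a_4 = (-169/2079)/(26) = -13/4158

r = 2; a_0 = 1; a_1 = 4/7; a_2 = 1/63; a_3 = -68/2079; a_4 = -13/4158


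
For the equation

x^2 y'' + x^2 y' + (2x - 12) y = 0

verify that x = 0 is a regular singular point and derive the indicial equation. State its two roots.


Divide by x^2 to reach normal form y'' + P_1(x) y' + P_2(x) y = 0 with P_1(x) = 1 and P_2(x) = 2/x - 12/x^2.
x = 0 is a singular point because the y-coefficient 2/x - 12/x^2 has a pole at x = 0.
It is a regular singular point because x P_1(x) = p(x) = x and x^2 P_2(x) = q(x) = 2x - 12 are polynomials, hence analytic at x = 0.
p(0) = 0,  q(0) = -12.
Indicial equation: r(r-1) + p(0) r + q(0) = 0, i.e. r^2 + (p(0) - 1) r + q(0) = 0, i.e. r^2 - 1 r - 12 = 0.
Discriminant: (-1)^2 - 4(-12) = 49, so r = (1 ± 7)/2.
Solving: r_1 = 4, r_2 = -3.

indicial: r^2 - 1 r - 12 = 0; roots r_1 = 4, r_2 = -3


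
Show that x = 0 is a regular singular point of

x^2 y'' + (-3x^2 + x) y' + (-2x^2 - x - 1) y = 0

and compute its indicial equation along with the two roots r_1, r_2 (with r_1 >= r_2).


Divide by x^2 to reach normal form y'' + P_1(x) y' + P_2(x) y = 0 with P_1(x) = -3 + 1/x and P_2(x) = -2 - 1/x - 1/x^2.
x = 0 is a singular point because the y'-coefficient -3 + 1/x has a pole at x = 0 and the y-coefficient -2 - 1/x - 1/x^2 has a pole at x = 0.
It is a regular singular point because x P_1(x) = p(x) = 1 - 3x and x^2 P_2(x) = q(x) = -2x^2 - x - 1 are polynomials, hence analytic at x = 0.
p(0) = 1,  q(0) = -1.
Indicial equation: r(r-1) + p(0) r + q(0) = 0, i.e. r^2 + (p(0) - 1) r + q(0) = 0, i.e. r^2 - 1 = 0.
Discriminant: (0)^2 - 4(-1) = 4, so r = (0 ± 2)/2.
Solving: r_1 = 1, r_2 = -1.

indicial: r^2 - 1 = 0; roots r_1 = 1, r_2 = -1


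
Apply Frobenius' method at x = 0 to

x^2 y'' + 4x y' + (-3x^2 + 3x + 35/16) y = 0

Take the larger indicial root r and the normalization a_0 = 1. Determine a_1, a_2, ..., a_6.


Write in Frobenius form y'' + (p(x)/x) y' + (q(x)/x^2) y = 0:
  p(x) = 4,  q(x) = -3x^2 + 3x + 35/16.
Indicial equation: r(r-1) + (4) r + (35/16) = 0 -> roots r_1 = -5/4, r_2 = -7/4.
Take r = r_1 = -5/4. Let y(x) = x^r sum_{n>=0} a_n x^n with a_0 = 1.
Substitute y = x^r sum a_n x^n and match x^{r+n}. The recurrence is
  D(n) a_n + 3 a_{n-1} - 3 a_{n-2} = 0,  where D(n) = (r+n)(r+n-1) + (4)(r+n) + (35/16).
  a_n = [-3 a_{n-1} + 3 a_{n-2}] / D(n).
Since the indicial polynomial factors as (r - r_1)(r - r_2), D(n) = (r_1 + n - r_1)(r_1 + n - r_2) = n(n + 1/2).
Evaluating step by step (a_0 = 1):
  n = 1: D(1) = 1(1 + 1/2) = 3/2; numerator = -3(1) = -3; a_1 = (-3)/(3/2) = -2
  n = 2: D(2) = 2(2 + 1/2) = 5; numerator = -3(-2) + 3(1) = 9; a_2 = (9)/(5) = 9/5
  n = 3: D(3) = 3(3 + 1/2) = 21/2; numerator = -3(9/5) + 3(-2) = -57/5; a_3 = (-57/5)/(21/2) = -38/35
  n = 4: D(4) = 4(4 + 1/2) = 18; numerator = -3(-38/35) + 3(9/5) = 303/35; a_4 = (303/35)/(18) = 101/210
  n = 5: D(5) = 5(5 + 1/2) = 55/2; numerator = -3(101/210) + 3(-38/35) = -47/10; a_5 = (-47/10)/(55/2) = -47/275
  n = 6: D(6) = 6(6 + 1/2) = 39; numerator = -3(-47/275) + 3(101/210) = 7529/3850; a_6 = (7529/3850)/(39) = 7529/150150

r = -5/4; a_0 = 1; a_1 = -2; a_2 = 9/5; a_3 = -38/35; a_4 = 101/210; a_5 = -47/275; a_6 = 7529/150150


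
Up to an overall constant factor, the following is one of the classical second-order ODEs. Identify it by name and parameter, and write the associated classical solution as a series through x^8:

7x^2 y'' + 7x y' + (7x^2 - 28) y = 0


All three coefficients share the factor 7; dividing through by 7 gives  x^2 y'' + x y' + (x^2 - 4) y = 0.
This matches the Bessel equation x^2 y'' + x y' + (x^2 - nu^2) y = 0 with nu^2 = 4, so nu = 2; the solution bounded at x = 0 is J_2(x).
Frobenius at x = 0: indicial roots ±nu; for r = nu the recurrence k(k + 2nu) c_k = -c_{k-2} gives the standard series J_nu(x) = sum_{k>=0} (-1)^k / (k! (k+nu)!) (x/2)^(2k+nu). Evaluate the first 4 terms:
  k = 0: (-1)^0 / (0! * 2! * 2^2) x^2 = 1/(1*2*4) x^2 = (1/8) x^2
  k = 1: (-1)^1 / (1! * 3! * 2^4) x^4 = -1/(1*6*16) x^4 = (-1/96) x^4
  k = 2: (-1)^2 / (2! * 4! * 2^6) x^6 = 1/(2*24*64) x^6 = (1/3072) x^6
  k = 3: (-1)^3 / (3! * 5! * 2^8) x^8 = -1/(6*120*256) x^8 = (-1/184320) x^8
Hence J_2(x) = -x^8/184320 + x^6/3072 - x^4/96 + x^2/8 + ....

J_2(x); series = -x^8/184320 + x^6/3072 - x^4/96 + x^2/8


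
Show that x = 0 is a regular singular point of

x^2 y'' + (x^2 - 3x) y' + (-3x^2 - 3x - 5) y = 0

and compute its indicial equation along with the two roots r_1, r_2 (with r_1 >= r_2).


Divide by x^2 to reach normal form y'' + P_1(x) y' + P_2(x) y = 0 with P_1(x) = 1 - 3/x and P_2(x) = -3 - 3/x - 5/x^2.
x = 0 is a singular point because the y'-coefficient 1 - 3/x has a pole at x = 0 and the y-coefficient -3 - 3/x - 5/x^2 has a pole at x = 0.
It is a regular singular point because x P_1(x) = p(x) = x - 3 and x^2 P_2(x) = q(x) = -3x^2 - 3x - 5 are polynomials, hence analytic at x = 0.
p(0) = -3,  q(0) = -5.
Indicial equation: r(r-1) + p(0) r + q(0) = 0, i.e. r^2 + (p(0) - 1) r + q(0) = 0, i.e. r^2 - 4 r - 5 = 0.
Discriminant: (-4)^2 - 4(-5) = 36, so r = (4 ± 6)/2.
Solving: r_1 = 5, r_2 = -1.

indicial: r^2 - 4 r - 5 = 0; roots r_1 = 5, r_2 = -1


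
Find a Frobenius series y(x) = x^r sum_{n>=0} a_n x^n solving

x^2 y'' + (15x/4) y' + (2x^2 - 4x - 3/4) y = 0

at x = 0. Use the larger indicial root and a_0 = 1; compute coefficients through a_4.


Write in Frobenius form y'' + (p(x)/x) y' + (q(x)/x^2) y = 0:
  p(x) = 15/4,  q(x) = 2x^2 - 4x - 3/4.
Indicial equation: r(r-1) + (15/4) r + (-3/4) = 0 -> roots r_1 = 1/4, r_2 = -3.
Take r = r_1 = 1/4. Let y(x) = x^r sum_{n>=0} a_n x^n with a_0 = 1.
Substitute y = x^r sum a_n x^n and match x^{r+n}. The recurrence is
  D(n) a_n - 4 a_{n-1} + 2 a_{n-2} = 0,  where D(n) = (r+n)(r+n-1) + (15/4)(r+n) + (-3/4).
  a_n = [4 a_{n-1} - 2 a_{n-2}] / D(n).
Since the indicial polynomial factors as (r - r_1)(r - r_2), D(n) = (r_1 + n - r_1)(r_1 + n - r_2) = n(n + 13/4).
Evaluating step by step (a_0 = 1):
  n = 1: D(1) = 1(1 + 13/4) = 17/4; numerator = 4(1) = 4; a_1 = (4)/(17/4) = 16/17
  n = 2: D(2) = 2(2 + 13/4) = 21/2; numerator = 4(16/17) - 2(1) = 30/17; a_2 = (30/17)/(21/2) = 20/119
  n = 3: D(3) = 3(3 + 13/4) = 75/4; numerator = 4(20/119) - 2(16/17) = -144/119; a_3 = (-144/119)/(75/4) = -192/2975
  n = 4: D(4) = 4(4 + 13/4) = 29; numerator = 4(-192/2975) - 2(20/119) = -104/175; a_4 = (-104/175)/(29) = -104/5075

r = 1/4; a_0 = 1; a_1 = 16/17; a_2 = 20/119; a_3 = -192/2975; a_4 = -104/5075


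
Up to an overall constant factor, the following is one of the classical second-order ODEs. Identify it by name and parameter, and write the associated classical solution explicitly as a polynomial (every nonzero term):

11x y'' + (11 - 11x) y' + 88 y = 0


All three coefficients share the factor 11; dividing through by 11 gives  x y'' + (1 - x) y' + 8 y = 0.
This matches the Laguerre equation x y'' + (1 - x) y' + n y = 0 with n = 8; the polynomial solution is L_8(x).
With y = sum_k a_k x^k, matching x^k gives (k+1)k a_{k+1} + (k+1) a_{k+1} - k a_k + n a_k = 0, i.e. (k+1)^2 a_{k+1} = (k - n) a_k = (k - 8) a_k. The right side vanishes at k = 8, so the series terminates at degree 8.
Standard normalization L_n(0) = 1 gives a_0 = 1. Work upward with a_{k+1} = (k - 8) a_k / (k+1)^2:
  a_1 = (0 - 8)(1) / 1^2 = -8/1 = -8
  a_2 = (1 - 8)(-8) / 2^2 = 56/4 = 14
  a_3 = (2 - 8)(14) / 3^2 = -84/9 = -28/3
  a_4 = (3 - 8)(-28/3) / 4^2 = (140/3)/16 = 35/12
  a_5 = (4 - 8)(35/12) / 5^2 = (-35/3)/25 = -7/15
  a_6 = (5 - 8)(-7/15) / 6^2 = (7/5)/36 = 7/180
  a_7 = (6 - 8)(7/180) / 7^2 = (-7/90)/49 = -1/630
  a_8 = (7 - 8)(-1/630) / 8^2 = (1/630)/64 = 1/40320
Hence L_8(x) = x^8/40320 - x^7/630 + 7 x^6/180 - 7 x^5/15 + 35 x^4/12 - 28 x^3/3 + 14 x^2 - 8 x + 1.

L_8(x); series = x^8/40320 - x^7/630 + 7 x^6/180 - 7 x^5/15 + 35 x^4/12 - 28 x^3/3 + 14 x^2 - 8 x + 1


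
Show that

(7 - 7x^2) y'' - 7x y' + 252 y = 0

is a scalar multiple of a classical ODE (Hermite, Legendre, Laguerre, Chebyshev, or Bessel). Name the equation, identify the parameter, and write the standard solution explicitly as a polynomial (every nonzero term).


All three coefficients share the factor 7; dividing through by 7 gives  (1 - x^2) y'' - x y' + 36 y = 0.
This matches the Chebyshev equation (1 - x^2) y'' - x y' + n^2 y = 0 (note the -x y' term, not -2x y') with n^2 = 36, so n = 6; the polynomial solution is T_6(x).
With y = sum_k a_k x^k, matching x^k gives (k+2)(k+1) a_{k+2} = (k^2 - n^2) a_k = (k - 6)(k + 6) a_k. The right side vanishes at k = 6, so the series with the parity of 6 terminates at degree 6.
Standard normalization: leading coefficient of T_n is 2^(n-1), so a_6 = 2^5 = 32. Work downward with a_k = (k+1)(k+2) a_{k+2} / ((k - 6)(k + 6)):
  a_4 = (5)(6)(32) / ((4 - 6)(4 + 6)) = 960/(-20) = -48
  a_2 = (3)(4)(-48) / ((2 - 6)(2 + 6)) = -576/(-32) = 18
  a_0 = (1)(2)(18) / ((0 - 6)(0 + 6)) = 36/(-36) = -1
Hence T_6(x) = 32 x^6 - 48 x^4 + 18 x^2 - 1.

T_6(x); series = 32 x^6 - 48 x^4 + 18 x^2 - 1


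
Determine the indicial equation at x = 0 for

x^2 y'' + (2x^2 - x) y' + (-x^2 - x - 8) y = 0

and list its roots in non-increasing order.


Divide by x^2 to reach normal form y'' + P_1(x) y' + P_2(x) y = 0 with P_1(x) = 2 - 1/x and P_2(x) = -1 - 1/x - 8/x^2.
x = 0 is a singular point because the y'-coefficient 2 - 1/x has a pole at x = 0 and the y-coefficient -1 - 1/x - 8/x^2 has a pole at x = 0.
It is a regular singular point because x P_1(x) = p(x) = 2x - 1 and x^2 P_2(x) = q(x) = -x^2 - x - 8 are polynomials, hence analytic at x = 0.
p(0) = -1,  q(0) = -8.
Indicial equation: r(r-1) + p(0) r + q(0) = 0, i.e. r^2 + (p(0) - 1) r + q(0) = 0, i.e. r^2 - 2 r - 8 = 0.
Discriminant: (-2)^2 - 4(-8) = 36, so r = (2 ± 6)/2.
Solving: r_1 = 4, r_2 = -2.

indicial: r^2 - 2 r - 8 = 0; roots r_1 = 4, r_2 = -2


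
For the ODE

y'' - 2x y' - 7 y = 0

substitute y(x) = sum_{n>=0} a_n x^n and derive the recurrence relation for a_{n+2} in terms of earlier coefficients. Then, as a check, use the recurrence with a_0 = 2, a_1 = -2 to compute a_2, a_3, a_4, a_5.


Substitute y = sum_n a_n x^n.
y''(x) has coefficient (n+2)(n+1) a_{n+2} at x^n;
-2 x y'(x) has coefficient -2 n a_n at x^n (shift);
-7 y(x) has coefficient -7 a_n at x^n.
Matching x^n: (n+2)(n+1) a_{n+2} + (-2n - 7) a_n = 0.
Thus a_{n+2} = (2n + 7) / ((n+1)(n+2)) * a_n.

Check with a_0 = 2, a_1 = -2 (apply the recurrence for n = 0, 1, 2, 3): a_0 = 2, a_1 = -2, a_2 = 7, a_3 = -3, a_4 = 77/12, a_5 = -39/20.

a_(n+2) = (2n + 7) / ((n+1)(n+2)) * a_n; check: a_0 = 2, a_1 = -2, a_2 = 7, a_3 = -3, a_4 = 77/12, a_5 = -39/20


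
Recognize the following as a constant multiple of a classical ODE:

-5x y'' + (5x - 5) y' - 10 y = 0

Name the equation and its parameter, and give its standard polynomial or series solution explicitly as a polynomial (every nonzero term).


All three coefficients share the factor -5; dividing through by -5 gives  x y'' + (1 - x) y' + 2 y = 0.
This matches the Laguerre equation x y'' + (1 - x) y' + n y = 0 with n = 2; the polynomial solution is L_2(x).
With y = sum_k a_k x^k, matching x^k gives (k+1)k a_{k+1} + (k+1) a_{k+1} - k a_k + n a_k = 0, i.e. (k+1)^2 a_{k+1} = (k - n) a_k = (k - 2) a_k. The right side vanishes at k = 2, so the series terminates at degree 2.
Standard normalization L_n(0) = 1 gives a_0 = 1. Work upward with a_{k+1} = (k - 2) a_k / (k+1)^2:
  a_1 = (0 - 2)(1) / 1^2 = -2/1 = -2
  a_2 = (1 - 2)(-2) / 2^2 = 2/4 = 1/2
Hence L_2(x) = x^2/2 - 2 x + 1.

L_2(x); series = x^2/2 - 2 x + 1


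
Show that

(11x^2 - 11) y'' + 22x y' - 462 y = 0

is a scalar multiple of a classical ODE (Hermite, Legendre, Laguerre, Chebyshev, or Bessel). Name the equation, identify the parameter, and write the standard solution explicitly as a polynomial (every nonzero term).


All three coefficients share the factor -11; dividing through by -11 gives  (1 - x^2) y'' - 2x y' + 42 y = 0.
This matches the Legendre equation (1 - x^2) y'' - 2x y' + n(n+1) y = 0 (note the -2x y' term) with n(n+1) = 42, so n = 6; the polynomial solution is P_6(x).
With y = sum_k a_k x^k, matching x^k gives (k+2)(k+1) a_{k+2} = [k(k+1) - n(n+1)] a_k = (k - 6)(k + 7) a_k. The right side vanishes at k = 6, so the series with the parity of 6 terminates at degree 6.
Standard normalization (P_n(1) = 1): leading coefficient (2n)!/(2^n (n!)^2) = 479001600/(64*518400) = 231/16, so a_6 = 231/16. Work downward with a_k = (k+1)(k+2) a_{k+2} / ((k - 6)(k + 7)):
  a_4 = (5)(6)(231/16) / ((4 - 6)(4 + 7)) = (3465/8)/(-22) = -315/16
  a_2 = (3)(4)(-315/16) / ((2 - 6)(2 + 7)) = (-945/4)/(-36) = 105/16
  a_0 = (1)(2)(105/16) / ((0 - 6)(0 + 7)) = (105/8)/(-42) = -5/16
Hence P_6(x) = 231 x^6/16 - 315 x^4/16 + 105 x^2/16 - 5/16.

P_6(x); series = 231 x^6/16 - 315 x^4/16 + 105 x^2/16 - 5/16


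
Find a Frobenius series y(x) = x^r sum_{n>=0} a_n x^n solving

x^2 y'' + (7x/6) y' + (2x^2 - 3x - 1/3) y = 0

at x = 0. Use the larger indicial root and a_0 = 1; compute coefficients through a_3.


Write in Frobenius form y'' + (p(x)/x) y' + (q(x)/x^2) y = 0:
  p(x) = 7/6,  q(x) = 2x^2 - 3x - 1/3.
Indicial equation: r(r-1) + (7/6) r + (-1/3) = 0 -> roots r_1 = 1/2, r_2 = -2/3.
Take r = r_1 = 1/2. Let y(x) = x^r sum_{n>=0} a_n x^n with a_0 = 1.
Substitute y = x^r sum a_n x^n and match x^{r+n}. The recurrence is
  D(n) a_n - 3 a_{n-1} + 2 a_{n-2} = 0,  where D(n) = (r+n)(r+n-1) + (7/6)(r+n) + (-1/3).
  a_n = [3 a_{n-1} - 2 a_{n-2}] / D(n).
Since the indicial polynomial factors as (r - r_1)(r - r_2), D(n) = (r_1 + n - r_1)(r_1 + n - r_2) = n(n + 7/6).
Evaluating step by step (a_0 = 1):
  n = 1: D(1) = 1(1 + 7/6) = 13/6; numerator = 3(1) = 3; a_1 = (3)/(13/6) = 18/13
  n = 2: D(2) = 2(2 + 7/6) = 19/3; numerator = 3(18/13) - 2(1) = 28/13; a_2 = (28/13)/(19/3) = 84/247
  n = 3: D(3) = 3(3 + 7/6) = 25/2; numerator = 3(84/247) - 2(18/13) = -432/247; a_3 = (-432/247)/(25/2) = -864/6175

r = 1/2; a_0 = 1; a_1 = 18/13; a_2 = 84/247; a_3 = -864/6175


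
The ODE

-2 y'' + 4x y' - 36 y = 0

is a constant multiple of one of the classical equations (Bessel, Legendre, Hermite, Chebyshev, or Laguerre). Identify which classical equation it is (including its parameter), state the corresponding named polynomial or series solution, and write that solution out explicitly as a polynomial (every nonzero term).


All three coefficients share the factor -2; dividing through by -2 gives  y'' - 2x y' + 18 y = 0.
This matches the Hermite equation y'' - 2x y' + 2n y = 0 with 2n = 18, so n = 9; the polynomial solution is H_9(x).
With y = sum_k a_k x^k, matching x^k gives (k+2)(k+1) a_{k+2} = 2(k - n) a_k = 2(k - 9) a_k. The right side vanishes at k = 9, so the series with the parity of 9 terminates at degree 9.
Standard normalization: leading coefficient of H_n is 2^n, so a_9 = 2^9 = 512. Work downward with a_k = (k+1)(k+2) a_{k+2} / (2(k - n)):
  a_7 = (8)(9)(512) / (2(7 - 9)) = 36864/(-4) = -9216
  a_5 = (6)(7)(-9216) / (2(5 - 9)) = -387072/(-8) = 48384
  a_3 = (4)(5)(48384) / (2(3 - 9)) = 967680/(-12) = -80640
  a_1 = (2)(3)(-80640) / (2(1 - 9)) = -483840/(-16) = 30240
Hence H_9(x) = 512 x^9 - 9216 x^7 + 48384 x^5 - 80640 x^3 + 30240 x.

H_9(x); series = 512 x^9 - 9216 x^7 + 48384 x^5 - 80640 x^3 + 30240 x


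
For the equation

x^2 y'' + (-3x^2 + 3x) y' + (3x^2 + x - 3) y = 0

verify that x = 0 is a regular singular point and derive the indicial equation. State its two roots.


Divide by x^2 to reach normal form y'' + P_1(x) y' + P_2(x) y = 0 with P_1(x) = -3 + 3/x and P_2(x) = 3 + 1/x - 3/x^2.
x = 0 is a singular point because the y'-coefficient -3 + 3/x has a pole at x = 0 and the y-coefficient 3 + 1/x - 3/x^2 has a pole at x = 0.
It is a regular singular point because x P_1(x) = p(x) = 3 - 3x and x^2 P_2(x) = q(x) = 3x^2 + x - 3 are polynomials, hence analytic at x = 0.
p(0) = 3,  q(0) = -3.
Indicial equation: r(r-1) + p(0) r + q(0) = 0, i.e. r^2 + (p(0) - 1) r + q(0) = 0, i.e. r^2 + 2 r - 3 = 0.
Discriminant: (2)^2 - 4(-3) = 16, so r = (-2 ± 4)/2.
Solving: r_1 = 1, r_2 = -3.

indicial: r^2 + 2 r - 3 = 0; roots r_1 = 1, r_2 = -3


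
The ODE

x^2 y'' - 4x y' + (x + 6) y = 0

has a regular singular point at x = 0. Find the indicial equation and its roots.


Divide by x^2 to reach normal form y'' + P_1(x) y' + P_2(x) y = 0 with P_1(x) = -4/x and P_2(x) = 1/x + 6/x^2.
x = 0 is a singular point because the y'-coefficient -4/x has a pole at x = 0 and the y-coefficient 1/x + 6/x^2 has a pole at x = 0.
It is a regular singular point because x P_1(x) = p(x) = -4 and x^2 P_2(x) = q(x) = x + 6 are polynomials, hence analytic at x = 0.
p(0) = -4,  q(0) = 6.
Indicial equation: r(r-1) + p(0) r + q(0) = 0, i.e. r^2 + (p(0) - 1) r + q(0) = 0, i.e. r^2 - 5 r + 6 = 0.
Discriminant: (-5)^2 - 4(6) = 1, so r = (5 ± 1)/2.
Solving: r_1 = 3, r_2 = 2.

indicial: r^2 - 5 r + 6 = 0; roots r_1 = 3, r_2 = 2


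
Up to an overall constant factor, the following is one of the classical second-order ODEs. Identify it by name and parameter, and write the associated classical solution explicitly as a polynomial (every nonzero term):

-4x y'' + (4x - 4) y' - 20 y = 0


All three coefficients share the factor -4; dividing through by -4 gives  x y'' + (1 - x) y' + 5 y = 0.
This matches the Laguerre equation x y'' + (1 - x) y' + n y = 0 with n = 5; the polynomial solution is L_5(x).
With y = sum_k a_k x^k, matching x^k gives (k+1)k a_{k+1} + (k+1) a_{k+1} - k a_k + n a_k = 0, i.e. (k+1)^2 a_{k+1} = (k - n) a_k = (k - 5) a_k. The right side vanishes at k = 5, so the series terminates at degree 5.
Standard normalization L_n(0) = 1 gives a_0 = 1. Work upward with a_{k+1} = (k - 5) a_k / (k+1)^2:
  a_1 = (0 - 5)(1) / 1^2 = -5/1 = -5
  a_2 = (1 - 5)(-5) / 2^2 = 20/4 = 5
  a_3 = (2 - 5)(5) / 3^2 = -15/9 = -5/3
  a_4 = (3 - 5)(-5/3) / 4^2 = (10/3)/16 = 5/24
  a_5 = (4 - 5)(5/24) / 5^2 = (-5/24)/25 = -1/120
Hence L_5(x) = -x^5/120 + 5 x^4/24 - 5 x^3/3 + 5 x^2 - 5 x + 1.

L_5(x); series = -x^5/120 + 5 x^4/24 - 5 x^3/3 + 5 x^2 - 5 x + 1


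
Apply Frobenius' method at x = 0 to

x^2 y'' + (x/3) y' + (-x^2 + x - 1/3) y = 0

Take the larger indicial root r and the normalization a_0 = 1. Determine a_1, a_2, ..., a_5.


Write in Frobenius form y'' + (p(x)/x) y' + (q(x)/x^2) y = 0:
  p(x) = 1/3,  q(x) = -x^2 + x - 1/3.
Indicial equation: r(r-1) + (1/3) r + (-1/3) = 0 -> roots r_1 = 1, r_2 = -1/3.
Take r = r_1 = 1. Let y(x) = x^r sum_{n>=0} a_n x^n with a_0 = 1.
Substitute y = x^r sum a_n x^n and match x^{r+n}. The recurrence is
  D(n) a_n + 1 a_{n-1} - 1 a_{n-2} = 0,  where D(n) = (r+n)(r+n-1) + (1/3)(r+n) + (-1/3).
  a_n = [-1 a_{n-1} + 1 a_{n-2}] / D(n).
Since the indicial polynomial factors as (r - r_1)(r - r_2), D(n) = (r_1 + n - r_1)(r_1 + n - r_2) = n(n + 4/3).
Evaluating step by step (a_0 = 1):
  n = 1: D(1) = 1(1 + 4/3) = 7/3; numerator = -1(1) = -1; a_1 = (-1)/(7/3) = -3/7
  n = 2: D(2) = 2(2 + 4/3) = 20/3; numerator = -1(-3/7) + 1(1) = 10/7; a_2 = (10/7)/(20/3) = 3/14
  n = 3: D(3) = 3(3 + 4/3) = 13; numerator = -1(3/14) + 1(-3/7) = -9/14; a_3 = (-9/14)/(13) = -9/182
  n = 4: D(4) = 4(4 + 4/3) = 64/3; numerator = -1(-9/182) + 1(3/14) = 24/91; a_4 = (24/91)/(64/3) = 9/728
  n = 5: D(5) = 5(5 + 4/3) = 95/3; numerator = -1(9/728) + 1(-9/182) = -45/728; a_5 = (-45/728)/(95/3) = -27/13832

r = 1; a_0 = 1; a_1 = -3/7; a_2 = 3/14; a_3 = -9/182; a_4 = 9/728; a_5 = -27/13832


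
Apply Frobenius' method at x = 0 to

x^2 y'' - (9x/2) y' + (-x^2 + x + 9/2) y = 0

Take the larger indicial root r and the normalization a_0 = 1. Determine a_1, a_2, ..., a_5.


Write in Frobenius form y'' + (p(x)/x) y' + (q(x)/x^2) y = 0:
  p(x) = -9/2,  q(x) = -x^2 + x + 9/2.
Indicial equation: r(r-1) + (-9/2) r + (9/2) = 0 -> roots r_1 = 9/2, r_2 = 1.
Take r = r_1 = 9/2. Let y(x) = x^r sum_{n>=0} a_n x^n with a_0 = 1.
Substitute y = x^r sum a_n x^n and match x^{r+n}. The recurrence is
  D(n) a_n + 1 a_{n-1} - 1 a_{n-2} = 0,  where D(n) = (r+n)(r+n-1) + (-9/2)(r+n) + (9/2).
  a_n = [-1 a_{n-1} + 1 a_{n-2}] / D(n).
Since the indicial polynomial factors as (r - r_1)(r - r_2), D(n) = (r_1 + n - r_1)(r_1 + n - r_2) = n(n + 7/2).
Evaluating step by step (a_0 = 1):
  n = 1: D(1) = 1(1 + 7/2) = 9/2; numerator = -1(1) = -1; a_1 = (-1)/(9/2) = -2/9
  n = 2: D(2) = 2(2 + 7/2) = 11; numerator = -1(-2/9) + 1(1) = 11/9; a_2 = (11/9)/(11) = 1/9
  n = 3: D(3) = 3(3 + 7/2) = 39/2; numerator = -1(1/9) + 1(-2/9) = -1/3; a_3 = (-1/3)/(39/2) = -2/117
  n = 4: D(4) = 4(4 + 7/2) = 30; numerator = -1(-2/117) + 1(1/9) = 5/39; a_4 = (5/39)/(30) = 1/234
  n = 5: D(5) = 5(5 + 7/2) = 85/2; numerator = -1(1/234) + 1(-2/117) = -5/234; a_5 = (-5/234)/(85/2) = -1/1989

r = 9/2; a_0 = 1; a_1 = -2/9; a_2 = 1/9; a_3 = -2/117; a_4 = 1/234; a_5 = -1/1989


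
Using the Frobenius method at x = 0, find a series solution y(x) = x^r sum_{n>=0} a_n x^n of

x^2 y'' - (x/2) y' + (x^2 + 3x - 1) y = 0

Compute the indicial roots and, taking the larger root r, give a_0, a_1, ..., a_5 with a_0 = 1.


Write in Frobenius form y'' + (p(x)/x) y' + (q(x)/x^2) y = 0:
  p(x) = -1/2,  q(x) = x^2 + 3x - 1.
Indicial equation: r(r-1) + (-1/2) r + (-1) = 0 -> roots r_1 = 2, r_2 = -1/2.
Take r = r_1 = 2. Let y(x) = x^r sum_{n>=0} a_n x^n with a_0 = 1.
Substitute y = x^r sum a_n x^n and match x^{r+n}. The recurrence is
  D(n) a_n + 3 a_{n-1} + 1 a_{n-2} = 0,  where D(n) = (r+n)(r+n-1) + (-1/2)(r+n) + (-1).
  a_n = [-3 a_{n-1} - 1 a_{n-2}] / D(n).
Since the indicial polynomial factors as (r - r_1)(r - r_2), D(n) = (r_1 + n - r_1)(r_1 + n - r_2) = n(n + 5/2).
Evaluating step by step (a_0 = 1):
  n = 1: D(1) = 1(1 + 5/2) = 7/2; numerator = -3(1) = -3; a_1 = (-3)/(7/2) = -6/7
  n = 2: D(2) = 2(2 + 5/2) = 9; numerator = -3(-6/7) - 1(1) = 11/7; a_2 = (11/7)/(9) = 11/63
  n = 3: D(3) = 3(3 + 5/2) = 33/2; numerator = -3(11/63) - 1(-6/7) = 1/3; a_3 = (1/3)/(33/2) = 2/99
  n = 4: D(4) = 4(4 + 5/2) = 26; numerator = -3(2/99) - 1(11/63) = -163/693; a_4 = (-163/693)/(26) = -163/18018
  n = 5: D(5) = 5(5 + 5/2) = 75/2; numerator = -3(-163/18018) - 1(2/99) = 125/18018; a_5 = (125/18018)/(75/2) = 5/27027

r = 2; a_0 = 1; a_1 = -6/7; a_2 = 11/63; a_3 = 2/99; a_4 = -163/18018; a_5 = 5/27027


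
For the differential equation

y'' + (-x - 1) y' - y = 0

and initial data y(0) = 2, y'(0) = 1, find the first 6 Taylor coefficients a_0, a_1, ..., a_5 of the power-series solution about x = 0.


Ansatz: y(x) = sum_{n>=0} a_n x^n, so y'(x) = sum_{n>=1} n a_n x^(n-1) and y''(x) = sum_{n>=2} n(n-1) a_n x^(n-2).
Substitute into P(x) y'' + Q(x) y' + R(x) y = 0 with P(x) = 1, Q(x) = -x - 1, R(x) = -1, and match powers of x.
Initial conditions: a_0 = 2, a_1 = 1.
Setting the coefficient of each power of x to zero and solving order by order (substituting the coefficients already found):
  x^0: 2 a_2 - a_1 - a_0 = 0  ->  2 a_2 = a_1 + a_0 = 3  ->  a_2 = 3/2
  x^1: 6 a_3 - 2 a_2 - 2 a_1 = 0  ->  6 a_3 = 2 a_2 + 2 a_1 = 5  ->  a_3 = 5/6
  x^2: 12 a_4 - 3 a_3 - 3 a_2 = 0  ->  12 a_4 = 3 a_3 + 3 a_2 = 7  ->  a_4 = 7/12
  x^3: 20 a_5 - 4 a_4 - 4 a_3 = 0  ->  20 a_5 = 4 a_4 + 4 a_3 = 17/3  ->  a_5 = 17/60
Truncated series: y(x) = 2 + x + (3/2) x^2 + (5/6) x^3 + (7/12) x^4 + (17/60) x^5 + O(x^6).

a_0 = 2; a_1 = 1; a_2 = 3/2; a_3 = 5/6; a_4 = 7/12; a_5 = 17/60


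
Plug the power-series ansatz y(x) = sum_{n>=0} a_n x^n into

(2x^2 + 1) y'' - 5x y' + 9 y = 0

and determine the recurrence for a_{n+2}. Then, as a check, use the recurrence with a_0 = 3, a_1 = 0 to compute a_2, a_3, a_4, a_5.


Substitute y = sum_n a_n x^n.
(1 + 2 x^2) y'' contributes (n+2)(n+1) a_{n+2} + 2 n(n-1) a_n at x^n.
-5 x y'(x) contributes -5 n a_n at x^n.
9 y(x) contributes 9 a_n at x^n.
Matching x^n: (n+2)(n+1) a_{n+2} + (2 n(n-1) - 5 n + 9) a_n = 0.
Thus a_{n+2} = (-2 n(n-1) + 5 n - 9) / ((n+1)(n+2)) * a_n.

Check with a_0 = 3, a_1 = 0 (apply the recurrence for n = 0, 1, 2, 3): a_0 = 3, a_1 = 0, a_2 = -27/2, a_3 = 0, a_4 = 27/8, a_5 = 0.

a_(n+2) = (-2 n(n-1) + 5 n - 9) / ((n+1)(n+2)) * a_n; check: a_0 = 3, a_1 = 0, a_2 = -27/2, a_3 = 0, a_4 = 27/8, a_5 = 0


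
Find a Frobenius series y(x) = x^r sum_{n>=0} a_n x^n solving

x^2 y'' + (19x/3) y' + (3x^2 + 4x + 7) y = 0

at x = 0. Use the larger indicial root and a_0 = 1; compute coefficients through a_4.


Write in Frobenius form y'' + (p(x)/x) y' + (q(x)/x^2) y = 0:
  p(x) = 19/3,  q(x) = 3x^2 + 4x + 7.
Indicial equation: r(r-1) + (19/3) r + (7) = 0 -> roots r_1 = -7/3, r_2 = -3.
Take r = r_1 = -7/3. Let y(x) = x^r sum_{n>=0} a_n x^n with a_0 = 1.
Substitute y = x^r sum a_n x^n and match x^{r+n}. The recurrence is
  D(n) a_n + 4 a_{n-1} + 3 a_{n-2} = 0,  where D(n) = (r+n)(r+n-1) + (19/3)(r+n) + (7).
  a_n = [-4 a_{n-1} - 3 a_{n-2}] / D(n).
Since the indicial polynomial factors as (r - r_1)(r - r_2), D(n) = (r_1 + n - r_1)(r_1 + n - r_2) = n(n + 2/3).
Evaluating step by step (a_0 = 1):
  n = 1: D(1) = 1(1 + 2/3) = 5/3; numerator = -4(1) = -4; a_1 = (-4)/(5/3) = -12/5
  n = 2: D(2) = 2(2 + 2/3) = 16/3; numerator = -4(-12/5) - 3(1) = 33/5; a_2 = (33/5)/(16/3) = 99/80
  n = 3: D(3) = 3(3 + 2/3) = 11; numerator = -4(99/80) - 3(-12/5) = 9/4; a_3 = (9/4)/(11) = 9/44
  n = 4: D(4) = 4(4 + 2/3) = 56/3; numerator = -4(9/44) - 3(99/80) = -3987/880; a_4 = (-3987/880)/(56/3) = -11961/49280

r = -7/3; a_0 = 1; a_1 = -12/5; a_2 = 99/80; a_3 = 9/44; a_4 = -11961/49280


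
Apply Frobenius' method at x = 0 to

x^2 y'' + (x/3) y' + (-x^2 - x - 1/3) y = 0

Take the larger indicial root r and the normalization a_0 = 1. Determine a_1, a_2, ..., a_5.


Write in Frobenius form y'' + (p(x)/x) y' + (q(x)/x^2) y = 0:
  p(x) = 1/3,  q(x) = -x^2 - x - 1/3.
Indicial equation: r(r-1) + (1/3) r + (-1/3) = 0 -> roots r_1 = 1, r_2 = -1/3.
Take r = r_1 = 1. Let y(x) = x^r sum_{n>=0} a_n x^n with a_0 = 1.
Substitute y = x^r sum a_n x^n and match x^{r+n}. The recurrence is
  D(n) a_n - 1 a_{n-1} - 1 a_{n-2} = 0,  where D(n) = (r+n)(r+n-1) + (1/3)(r+n) + (-1/3).
  a_n = [1 a_{n-1} + 1 a_{n-2}] / D(n).
Since the indicial polynomial factors as (r - r_1)(r - r_2), D(n) = (r_1 + n - r_1)(r_1 + n - r_2) = n(n + 4/3).
Evaluating step by step (a_0 = 1):
  n = 1: D(1) = 1(1 + 4/3) = 7/3; numerator = 1(1) = 1; a_1 = (1)/(7/3) = 3/7
  n = 2: D(2) = 2(2 + 4/3) = 20/3; numerator = 1(3/7) + 1(1) = 10/7; a_2 = (10/7)/(20/3) = 3/14
  n = 3: D(3) = 3(3 + 4/3) = 13; numerator = 1(3/14) + 1(3/7) = 9/14; a_3 = (9/14)/(13) = 9/182
  n = 4: D(4) = 4(4 + 4/3) = 64/3; numerator = 1(9/182) + 1(3/14) = 24/91; a_4 = (24/91)/(64/3) = 9/728
  n = 5: D(5) = 5(5 + 4/3) = 95/3; numerator = 1(9/728) + 1(9/182) = 45/728; a_5 = (45/728)/(95/3) = 27/13832

r = 1; a_0 = 1; a_1 = 3/7; a_2 = 3/14; a_3 = 9/182; a_4 = 9/728; a_5 = 27/13832


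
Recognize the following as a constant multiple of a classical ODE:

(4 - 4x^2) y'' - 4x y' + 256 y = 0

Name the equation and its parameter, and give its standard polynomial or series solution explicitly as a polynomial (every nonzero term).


All three coefficients share the factor 4; dividing through by 4 gives  (1 - x^2) y'' - x y' + 64 y = 0.
This matches the Chebyshev equation (1 - x^2) y'' - x y' + n^2 y = 0 (note the -x y' term, not -2x y') with n^2 = 64, so n = 8; the polynomial solution is T_8(x).
With y = sum_k a_k x^k, matching x^k gives (k+2)(k+1) a_{k+2} = (k^2 - n^2) a_k = (k - 8)(k + 8) a_k. The right side vanishes at k = 8, so the series with the parity of 8 terminates at degree 8.
Standard normalization: leading coefficient of T_n is 2^(n-1), so a_8 = 2^7 = 128. Work downward with a_k = (k+1)(k+2) a_{k+2} / ((k - 8)(k + 8)):
  a_6 = (7)(8)(128) / ((6 - 8)(6 + 8)) = 7168/(-28) = -256
  a_4 = (5)(6)(-256) / ((4 - 8)(4 + 8)) = -7680/(-48) = 160
  a_2 = (3)(4)(160) / ((2 - 8)(2 + 8)) = 1920/(-60) = -32
  a_0 = (1)(2)(-32) / ((0 - 8)(0 + 8)) = -64/(-64) = 1
Hence T_8(x) = 128 x^8 - 256 x^6 + 160 x^4 - 32 x^2 + 1.

T_8(x); series = 128 x^8 - 256 x^6 + 160 x^4 - 32 x^2 + 1


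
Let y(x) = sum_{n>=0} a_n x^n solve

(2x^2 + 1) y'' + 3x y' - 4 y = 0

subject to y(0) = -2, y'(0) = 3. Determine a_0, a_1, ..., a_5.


Ansatz: y(x) = sum_{n>=0} a_n x^n, so y'(x) = sum_{n>=1} n a_n x^(n-1) and y''(x) = sum_{n>=2} n(n-1) a_n x^(n-2).
Substitute into P(x) y'' + Q(x) y' + R(x) y = 0 with P(x) = 2x^2 + 1, Q(x) = 3x, R(x) = -4, and match powers of x.
Initial conditions: a_0 = -2, a_1 = 3.
Setting the coefficient of each power of x to zero and solving order by order (substituting the coefficients already found):
  x^0: 2 a_2 - 4 a_0 = 0  ->  2 a_2 = 4 a_0 = -8  ->  a_2 = -4
  x^1: 6 a_3 - a_1 = 0  ->  6 a_3 = a_1 = 3  ->  a_3 = 1/2
  x^2: 12 a_4 + 6 a_2 = 0  ->  12 a_4 = -6 a_2 = 24  ->  a_4 = 2
  x^3: 20 a_5 + 17 a_3 = 0  ->  20 a_5 = -17 a_3 = -17/2  ->  a_5 = -17/40
Truncated series: y(x) = -2 + 3 x - 4 x^2 + (1/2) x^3 + 2 x^4 - (17/40) x^5 + O(x^6).

a_0 = -2; a_1 = 3; a_2 = -4; a_3 = 1/2; a_4 = 2; a_5 = -17/40


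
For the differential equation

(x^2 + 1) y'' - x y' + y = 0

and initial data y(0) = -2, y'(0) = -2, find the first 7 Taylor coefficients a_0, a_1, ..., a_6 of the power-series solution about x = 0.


Ansatz: y(x) = sum_{n>=0} a_n x^n, so y'(x) = sum_{n>=1} n a_n x^(n-1) and y''(x) = sum_{n>=2} n(n-1) a_n x^(n-2).
Substitute into P(x) y'' + Q(x) y' + R(x) y = 0 with P(x) = x^2 + 1, Q(x) = -x, R(x) = 1, and match powers of x.
Initial conditions: a_0 = -2, a_1 = -2.
Setting the coefficient of each power of x to zero and solving order by order (substituting the coefficients already found):
  x^0: 2 a_2 + a_0 = 0  ->  2 a_2 = -a_0 = 2  ->  a_2 = 1
  x^1: 6 a_3 = 0  ->  a_3 = 0
  x^2: 12 a_4 + a_2 = 0  ->  12 a_4 = -a_2 = -1  ->  a_4 = -1/12
  x^3: 20 a_5 + 4 a_3 = 0  ->  20 a_5 = -4 a_3 = 0  ->  a_5 = 0
  x^4: 30 a_6 + 9 a_4 = 0  ->  30 a_6 = -9 a_4 = 3/4  ->  a_6 = 1/40
Truncated series: y(x) = -2 - 2 x + x^2 - (1/12) x^4 + (1/40) x^6 + O(x^7).

a_0 = -2; a_1 = -2; a_2 = 1; a_3 = 0; a_4 = -1/12; a_5 = 0; a_6 = 1/40


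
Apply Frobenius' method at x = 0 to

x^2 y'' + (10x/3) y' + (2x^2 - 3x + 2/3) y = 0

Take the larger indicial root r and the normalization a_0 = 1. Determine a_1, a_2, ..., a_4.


Write in Frobenius form y'' + (p(x)/x) y' + (q(x)/x^2) y = 0:
  p(x) = 10/3,  q(x) = 2x^2 - 3x + 2/3.
Indicial equation: r(r-1) + (10/3) r + (2/3) = 0 -> roots r_1 = -1/3, r_2 = -2.
Take r = r_1 = -1/3. Let y(x) = x^r sum_{n>=0} a_n x^n with a_0 = 1.
Substitute y = x^r sum a_n x^n and match x^{r+n}. The recurrence is
  D(n) a_n - 3 a_{n-1} + 2 a_{n-2} = 0,  where D(n) = (r+n)(r+n-1) + (10/3)(r+n) + (2/3).
  a_n = [3 a_{n-1} - 2 a_{n-2}] / D(n).
Since the indicial polynomial factors as (r - r_1)(r - r_2), D(n) = (r_1 + n - r_1)(r_1 + n - r_2) = n(n + 5/3).
Evaluating step by step (a_0 = 1):
  n = 1: D(1) = 1(1 + 5/3) = 8/3; numerator = 3(1) = 3; a_1 = (3)/(8/3) = 9/8
  n = 2: D(2) = 2(2 + 5/3) = 22/3; numerator = 3(9/8) - 2(1) = 11/8; a_2 = (11/8)/(22/3) = 3/16
  n = 3: D(3) = 3(3 + 5/3) = 14; numerator = 3(3/16) - 2(9/8) = -27/16; a_3 = (-27/16)/(14) = -27/224
  n = 4: D(4) = 4(4 + 5/3) = 68/3; numerator = 3(-27/224) - 2(3/16) = -165/224; a_4 = (-165/224)/(68/3) = -495/15232

r = -1/3; a_0 = 1; a_1 = 9/8; a_2 = 3/16; a_3 = -27/224; a_4 = -495/15232


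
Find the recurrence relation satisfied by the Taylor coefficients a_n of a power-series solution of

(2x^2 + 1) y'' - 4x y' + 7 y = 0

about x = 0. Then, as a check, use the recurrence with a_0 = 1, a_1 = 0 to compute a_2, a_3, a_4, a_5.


Substitute y = sum_n a_n x^n.
(1 + 2 x^2) y'' contributes (n+2)(n+1) a_{n+2} + 2 n(n-1) a_n at x^n.
-4 x y'(x) contributes -4 n a_n at x^n.
7 y(x) contributes 7 a_n at x^n.
Matching x^n: (n+2)(n+1) a_{n+2} + (2 n(n-1) - 4 n + 7) a_n = 0.
Thus a_{n+2} = (-2 n(n-1) + 4 n - 7) / ((n+1)(n+2)) * a_n.

Check with a_0 = 1, a_1 = 0 (apply the recurrence for n = 0, 1, 2, 3): a_0 = 1, a_1 = 0, a_2 = -7/2, a_3 = 0, a_4 = 7/8, a_5 = 0.

a_(n+2) = (-2 n(n-1) + 4 n - 7) / ((n+1)(n+2)) * a_n; check: a_0 = 1, a_1 = 0, a_2 = -7/2, a_3 = 0, a_4 = 7/8, a_5 = 0


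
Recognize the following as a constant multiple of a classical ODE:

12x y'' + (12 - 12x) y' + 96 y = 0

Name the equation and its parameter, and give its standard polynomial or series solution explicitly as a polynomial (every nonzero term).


All three coefficients share the factor 12; dividing through by 12 gives  x y'' + (1 - x) y' + 8 y = 0.
This matches the Laguerre equation x y'' + (1 - x) y' + n y = 0 with n = 8; the polynomial solution is L_8(x).
With y = sum_k a_k x^k, matching x^k gives (k+1)k a_{k+1} + (k+1) a_{k+1} - k a_k + n a_k = 0, i.e. (k+1)^2 a_{k+1} = (k - n) a_k = (k - 8) a_k. The right side vanishes at k = 8, so the series terminates at degree 8.
Standard normalization L_n(0) = 1 gives a_0 = 1. Work upward with a_{k+1} = (k - 8) a_k / (k+1)^2:
  a_1 = (0 - 8)(1) / 1^2 = -8/1 = -8
  a_2 = (1 - 8)(-8) / 2^2 = 56/4 = 14
  a_3 = (2 - 8)(14) / 3^2 = -84/9 = -28/3
  a_4 = (3 - 8)(-28/3) / 4^2 = (140/3)/16 = 35/12
  a_5 = (4 - 8)(35/12) / 5^2 = (-35/3)/25 = -7/15
  a_6 = (5 - 8)(-7/15) / 6^2 = (7/5)/36 = 7/180
  a_7 = (6 - 8)(7/180) / 7^2 = (-7/90)/49 = -1/630
  a_8 = (7 - 8)(-1/630) / 8^2 = (1/630)/64 = 1/40320
Hence L_8(x) = x^8/40320 - x^7/630 + 7 x^6/180 - 7 x^5/15 + 35 x^4/12 - 28 x^3/3 + 14 x^2 - 8 x + 1.

L_8(x); series = x^8/40320 - x^7/630 + 7 x^6/180 - 7 x^5/15 + 35 x^4/12 - 28 x^3/3 + 14 x^2 - 8 x + 1


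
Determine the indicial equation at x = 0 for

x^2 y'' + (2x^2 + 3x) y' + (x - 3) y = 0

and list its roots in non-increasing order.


Divide by x^2 to reach normal form y'' + P_1(x) y' + P_2(x) y = 0 with P_1(x) = 2 + 3/x and P_2(x) = 1/x - 3/x^2.
x = 0 is a singular point because the y'-coefficient 2 + 3/x has a pole at x = 0 and the y-coefficient 1/x - 3/x^2 has a pole at x = 0.
It is a regular singular point because x P_1(x) = p(x) = 2x + 3 and x^2 P_2(x) = q(x) = x - 3 are polynomials, hence analytic at x = 0.
p(0) = 3,  q(0) = -3.
Indicial equation: r(r-1) + p(0) r + q(0) = 0, i.e. r^2 + (p(0) - 1) r + q(0) = 0, i.e. r^2 + 2 r - 3 = 0.
Discriminant: (2)^2 - 4(-3) = 16, so r = (-2 ± 4)/2.
Solving: r_1 = 1, r_2 = -3.

indicial: r^2 + 2 r - 3 = 0; roots r_1 = 1, r_2 = -3


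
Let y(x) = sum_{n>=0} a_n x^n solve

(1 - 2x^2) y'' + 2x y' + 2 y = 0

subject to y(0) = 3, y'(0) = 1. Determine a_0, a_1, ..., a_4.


Ansatz: y(x) = sum_{n>=0} a_n x^n, so y'(x) = sum_{n>=1} n a_n x^(n-1) and y''(x) = sum_{n>=2} n(n-1) a_n x^(n-2).
Substitute into P(x) y'' + Q(x) y' + R(x) y = 0 with P(x) = 1 - 2x^2, Q(x) = 2x, R(x) = 2, and match powers of x.
Initial conditions: a_0 = 3, a_1 = 1.
Setting the coefficient of each power of x to zero and solving order by order (substituting the coefficients already found):
  x^0: 2 a_2 + 2 a_0 = 0  ->  2 a_2 = -2 a_0 = -6  ->  a_2 = -3
  x^1: 6 a_3 + 4 a_1 = 0  ->  6 a_3 = -4 a_1 = -4  ->  a_3 = -2/3
  x^2: 12 a_4 + 2 a_2 = 0  ->  12 a_4 = -2 a_2 = 6  ->  a_4 = 1/2
Truncated series: y(x) = 3 + x - 3 x^2 - (2/3) x^3 + (1/2) x^4 + O(x^5).

a_0 = 3; a_1 = 1; a_2 = -3; a_3 = -2/3; a_4 = 1/2


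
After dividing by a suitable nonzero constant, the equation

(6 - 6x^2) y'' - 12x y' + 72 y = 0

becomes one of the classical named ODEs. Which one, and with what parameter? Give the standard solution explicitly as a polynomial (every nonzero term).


All three coefficients share the factor 6; dividing through by 6 gives  (1 - x^2) y'' - 2x y' + 12 y = 0.
This matches the Legendre equation (1 - x^2) y'' - 2x y' + n(n+1) y = 0 (note the -2x y' term) with n(n+1) = 12, so n = 3; the polynomial solution is P_3(x).
With y = sum_k a_k x^k, matching x^k gives (k+2)(k+1) a_{k+2} = [k(k+1) - n(n+1)] a_k = (k - 3)(k + 4) a_k. The right side vanishes at k = 3, so the series with the parity of 3 terminates at degree 3.
Standard normalization (P_n(1) = 1): leading coefficient (2n)!/(2^n (n!)^2) = 720/(8*36) = 5/2, so a_3 = 5/2. Work downward with a_k = (k+1)(k+2) a_{k+2} / ((k - 3)(k + 4)):
  a_1 = (2)(3)(5/2) / ((1 - 3)(1 + 4)) = 15/(-10) = -3/2
Hence P_3(x) = 5 x^3/2 - 3 x/2.

P_3(x); series = 5 x^3/2 - 3 x/2


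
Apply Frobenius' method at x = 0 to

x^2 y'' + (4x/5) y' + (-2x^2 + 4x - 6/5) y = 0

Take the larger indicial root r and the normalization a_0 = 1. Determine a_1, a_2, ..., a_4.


Write in Frobenius form y'' + (p(x)/x) y' + (q(x)/x^2) y = 0:
  p(x) = 4/5,  q(x) = -2x^2 + 4x - 6/5.
Indicial equation: r(r-1) + (4/5) r + (-6/5) = 0 -> roots r_1 = 6/5, r_2 = -1.
Take r = r_1 = 6/5. Let y(x) = x^r sum_{n>=0} a_n x^n with a_0 = 1.
Substitute y = x^r sum a_n x^n and match x^{r+n}. The recurrence is
  D(n) a_n + 4 a_{n-1} - 2 a_{n-2} = 0,  where D(n) = (r+n)(r+n-1) + (4/5)(r+n) + (-6/5).
  a_n = [-4 a_{n-1} + 2 a_{n-2}] / D(n).
Since the indicial polynomial factors as (r - r_1)(r - r_2), D(n) = (r_1 + n - r_1)(r_1 + n - r_2) = n(n + 11/5).
Evaluating step by step (a_0 = 1):
  n = 1: D(1) = 1(1 + 11/5) = 16/5; numerator = -4(1) = -4; a_1 = (-4)/(16/5) = -5/4
  n = 2: D(2) = 2(2 + 11/5) = 42/5; numerator = -4(-5/4) + 2(1) = 7; a_2 = (7)/(42/5) = 5/6
  n = 3: D(3) = 3(3 + 11/5) = 78/5; numerator = -4(5/6) + 2(-5/4) = -35/6; a_3 = (-35/6)/(78/5) = -175/468
  n = 4: D(4) = 4(4 + 11/5) = 124/5; numerator = -4(-175/468) + 2(5/6) = 370/117; a_4 = (370/117)/(124/5) = 925/7254

r = 6/5; a_0 = 1; a_1 = -5/4; a_2 = 5/6; a_3 = -175/468; a_4 = 925/7254


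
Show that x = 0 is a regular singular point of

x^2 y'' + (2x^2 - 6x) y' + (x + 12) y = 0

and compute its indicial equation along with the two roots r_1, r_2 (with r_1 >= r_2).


Divide by x^2 to reach normal form y'' + P_1(x) y' + P_2(x) y = 0 with P_1(x) = 2 - 6/x and P_2(x) = 1/x + 12/x^2.
x = 0 is a singular point because the y'-coefficient 2 - 6/x has a pole at x = 0 and the y-coefficient 1/x + 12/x^2 has a pole at x = 0.
It is a regular singular point because x P_1(x) = p(x) = 2x - 6 and x^2 P_2(x) = q(x) = x + 12 are polynomials, hence analytic at x = 0.
p(0) = -6,  q(0) = 12.
Indicial equation: r(r-1) + p(0) r + q(0) = 0, i.e. r^2 + (p(0) - 1) r + q(0) = 0, i.e. r^2 - 7 r + 12 = 0.
Discriminant: (-7)^2 - 4(12) = 1, so r = (7 ± 1)/2.
Solving: r_1 = 4, r_2 = 3.

indicial: r^2 - 7 r + 12 = 0; roots r_1 = 4, r_2 = 3
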